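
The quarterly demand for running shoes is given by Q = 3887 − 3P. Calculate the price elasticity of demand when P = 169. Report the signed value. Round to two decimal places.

At P = 169, Q = 3380.
dQ/dP = −3.
ε = (dQ/dP)(P/Q) = (-3)(169/3380).
|ε| < 1, so demand is inelastic at this price.

-0.15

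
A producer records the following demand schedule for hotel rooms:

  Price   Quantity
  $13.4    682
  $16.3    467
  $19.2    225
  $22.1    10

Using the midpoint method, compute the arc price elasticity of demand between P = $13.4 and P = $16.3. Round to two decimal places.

-1.92

At P = 13.4, Q = 682; at P = 16.3, Q = 467.
ΔQ = -215, ΔP = 2.9. Midpoints: P̄ = 14.85, Q̄ = 574.5.
ε = (ΔQ/ΔP)(P̄/Q̄) = (-215/2.9)(14.85/574.5).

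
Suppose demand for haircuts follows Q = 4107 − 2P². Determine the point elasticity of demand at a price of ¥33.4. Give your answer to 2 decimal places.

At P = 33.4, Q = 1875.880.
dQ/dP = −4P = -133.600.
ε = (dQ/dP)(P/Q) = (-133.600)(33.4/1875.880).

-2.38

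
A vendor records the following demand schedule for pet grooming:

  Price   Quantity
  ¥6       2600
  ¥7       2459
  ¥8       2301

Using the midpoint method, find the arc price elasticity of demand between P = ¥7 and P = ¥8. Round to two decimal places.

-0.50

At P = 7, Q = 2459; at P = 8, Q = 2301.
ΔQ = -158, ΔP = 1. Midpoints: P̄ = 7.50, Q̄ = 2380.0.
ε = (ΔQ/ΔP)(P̄/Q̄) = (-158/1)(7.50/2380.0).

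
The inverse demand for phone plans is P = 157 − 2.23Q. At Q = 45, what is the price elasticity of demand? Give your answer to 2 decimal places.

At Q = 45, P = 157 − 2.23(45) = 56.65.
dP/dQ = −2.23, so dQ/dP = 1/(−2.23) = -0.448.
ε = (dQ/dP)(P/Q) = (-0.448)(56.65/45).

-0.56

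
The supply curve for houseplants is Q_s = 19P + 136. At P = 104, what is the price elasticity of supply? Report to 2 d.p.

0.94

At P = 104, Q_s = 2112.
dQ_s/dP = 19.
ε_s = (dQ_s/dP)(P/Q_s) = (19)(104/2112).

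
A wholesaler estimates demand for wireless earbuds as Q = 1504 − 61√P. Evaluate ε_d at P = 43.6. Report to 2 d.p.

-0.18

At P = 43.6, Q = 1101.215.
dQ/dP = −61/(2√P) = -4.619.
ε = (dQ/dP)(P/Q) = (-4.619)(43.6/1101.215).
|ε| < 1, so demand is inelastic at this price.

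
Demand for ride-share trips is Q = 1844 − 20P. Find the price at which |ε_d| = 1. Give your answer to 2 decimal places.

46.10

For linear demand Q = a − bP, ε = −bP/(a − bP). |ε| = 1 when bP = a − bP, i.e. P = a/(2b).
P = 1844/(2·20) = 1844/40 = 46.1000.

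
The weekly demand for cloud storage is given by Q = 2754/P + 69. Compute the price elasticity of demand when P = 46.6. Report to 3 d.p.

-0.461

At P = 46.6, Q = 128.099.
dQ/dP = −2754/P² = -1.268.
ε = (dQ/dP)(P/Q) = (-1.268)(46.6/128.099).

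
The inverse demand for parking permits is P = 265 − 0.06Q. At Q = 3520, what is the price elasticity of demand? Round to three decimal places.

At Q = 3520, P = 265 − 0.06(3520) = 53.80.
dP/dQ = −0.06, so dQ/dP = 1/(−0.06) = -16.667.
ε = (dQ/dP)(P/Q) = (-16.667)(53.80/3520).

-0.255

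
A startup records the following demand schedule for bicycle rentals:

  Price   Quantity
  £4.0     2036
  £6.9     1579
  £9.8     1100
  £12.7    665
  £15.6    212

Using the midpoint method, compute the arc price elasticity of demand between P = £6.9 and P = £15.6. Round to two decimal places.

At P = 6.9, Q = 1579; at P = 15.6, Q = 212.
ΔQ = -1367, ΔP = 8.7. Midpoints: P̄ = 11.25, Q̄ = 895.5.
ε = (ΔQ/ΔP)(P̄/Q̄) = (-1367/8.7)(11.25/895.5).

-1.97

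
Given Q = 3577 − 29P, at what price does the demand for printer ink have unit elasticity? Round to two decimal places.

For linear demand Q = a − bP, ε = −bP/(a − bP). |ε| = 1 when bP = a − bP, i.e. P = a/(2b).
P = 3577/(2·29) = 3577/58 = 61.6724.

61.67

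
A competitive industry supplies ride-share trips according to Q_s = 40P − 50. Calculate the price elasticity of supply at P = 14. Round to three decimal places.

At P = 14, Q_s = 510.
dQ_s/dP = 40.
ε_s = (dQ_s/dP)(P/Q_s) = (40)(14/510).

1.098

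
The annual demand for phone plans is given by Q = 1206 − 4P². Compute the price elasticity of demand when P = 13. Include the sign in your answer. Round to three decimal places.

At P = 13, Q = 530.
dQ/dP = −8P = -104.
ε = (dQ/dP)(P/Q) = (-104)(13/530).

-2.551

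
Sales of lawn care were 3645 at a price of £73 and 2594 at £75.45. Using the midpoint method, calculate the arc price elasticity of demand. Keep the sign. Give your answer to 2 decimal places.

ΔQ = 2594 − 3645 = -1051; ΔP = 75.45 − 73 = 2.45.
Midpoints: P̄ = 74.22, Q̄ = 3119.5.
ε = (ΔQ/ΔP)(P̄/Q̄) = (-1051/2.45)(74.22/3119.5).

-10.21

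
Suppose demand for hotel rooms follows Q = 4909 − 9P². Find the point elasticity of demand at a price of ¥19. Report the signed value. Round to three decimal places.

At P = 19, Q = 1660.
dQ/dP = −18P = -342.
ε = (dQ/dP)(P/Q) = (-342)(19/1660).
|ε| > 1, so demand is elastic at this price.

-3.914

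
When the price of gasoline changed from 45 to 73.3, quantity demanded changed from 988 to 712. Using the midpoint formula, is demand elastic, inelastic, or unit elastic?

Arc ε ≈ -0.679.
|ε| = 0.68 < 1.

inelastic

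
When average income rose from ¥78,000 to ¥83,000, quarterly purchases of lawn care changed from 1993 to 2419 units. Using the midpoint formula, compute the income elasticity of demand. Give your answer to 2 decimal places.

ΔQ = 426, ΔI = 5000. Midpoints: Ī = 80,500, Q̄ = 2206.0.
ε_I = (ΔQ/ΔI)(Ī/Q̄) = (426/5000)(80500/2206.0).
ε_I > 0, so the good is normal.

3.11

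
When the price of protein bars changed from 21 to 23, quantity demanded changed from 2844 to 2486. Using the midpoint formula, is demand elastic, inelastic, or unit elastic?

Arc ε ≈ -1.478.
|ε| = 1.48 > 1.

elastic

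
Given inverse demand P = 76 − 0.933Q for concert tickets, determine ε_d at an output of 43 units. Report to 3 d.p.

-0.894

At Q = 43, P = 76 − 0.933(43) = 35.88.
dP/dQ = −0.933, so dQ/dP = 1/(−0.933) = -1.072.
ε = (dQ/dP)(P/Q) = (-1.072)(35.88/43).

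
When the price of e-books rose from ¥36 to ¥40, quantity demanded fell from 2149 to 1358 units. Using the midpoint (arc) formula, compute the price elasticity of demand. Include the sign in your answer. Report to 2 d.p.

-4.29

ΔQ = 1358 − 2149 = -791; ΔP = 40 − 36 = 4.
Midpoints: P̄ = 38.00, Q̄ = 1753.5.
ε = (ΔQ/ΔP)(P̄/Q̄) = (-791/4)(38.00/1753.5).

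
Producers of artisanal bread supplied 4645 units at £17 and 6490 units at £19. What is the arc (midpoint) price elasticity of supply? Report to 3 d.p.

2.982

ΔQ = 6490 − 4645 = 1845; ΔP = 19 − 17 = 2.
Midpoints: P̄ = 18.00, Q̄ = 5567.5.
ε_s = (ΔQ/ΔP)(P̄/Q̄) = (1845/2)(18.00/5567.5).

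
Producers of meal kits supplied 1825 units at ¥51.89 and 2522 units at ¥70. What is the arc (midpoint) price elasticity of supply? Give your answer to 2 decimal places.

ΔQ = 2522 − 1825 = 697; ΔP = 70 − 51.89 = 18.11.
Midpoints: P̄ = 60.95, Q̄ = 2173.5.
ε_s = (ΔQ/ΔP)(P̄/Q̄) = (697/18.11)(60.95/2173.5).

1.08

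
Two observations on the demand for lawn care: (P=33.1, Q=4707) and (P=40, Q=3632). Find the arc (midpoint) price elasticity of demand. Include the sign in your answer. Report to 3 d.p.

-1.366

ΔQ = 3632 − 4707 = -1075; ΔP = 40 − 33.1 = 6.9.
Midpoints: P̄ = 36.55, Q̄ = 4169.5.
ε = (ΔQ/ΔP)(P̄/Q̄) = (-1075/6.9)(36.55/4169.5).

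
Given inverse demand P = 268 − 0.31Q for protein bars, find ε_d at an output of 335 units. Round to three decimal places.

-1.581

At Q = 335, P = 268 − 0.31(335) = 164.15.
dP/dQ = −0.31, so dQ/dP = 1/(−0.31) = -3.226.
ε = (dQ/dP)(P/Q) = (-3.226)(164.15/335).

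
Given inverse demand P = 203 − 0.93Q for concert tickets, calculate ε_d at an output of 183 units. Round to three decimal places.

-0.193

At Q = 183, P = 203 − 0.93(183) = 32.81.
dP/dQ = −0.93, so dQ/dP = 1/(−0.93) = -1.075.
ε = (dQ/dP)(P/Q) = (-1.075)(32.81/183).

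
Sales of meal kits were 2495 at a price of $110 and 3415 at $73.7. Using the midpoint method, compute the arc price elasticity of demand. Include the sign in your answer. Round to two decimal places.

ΔQ = 3415 − 2495 = 920; ΔP = 73.7 − 110 = -36.3.
Midpoints: P̄ = 91.85, Q̄ = 2955.0.
ε = (ΔQ/ΔP)(P̄/Q̄) = (920/-36.3)(91.85/2955.0).

-0.79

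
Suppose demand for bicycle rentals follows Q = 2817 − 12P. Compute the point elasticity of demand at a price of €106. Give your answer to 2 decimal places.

-0.82

At P = 106, Q = 1545.
dQ/dP = −12.
ε = (dQ/dP)(P/Q) = (-12)(106/1545).
|ε| < 1, so demand is inelastic at this price.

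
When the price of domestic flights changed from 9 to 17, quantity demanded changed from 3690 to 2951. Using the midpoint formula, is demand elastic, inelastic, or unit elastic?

inelastic

Arc ε ≈ -0.362.
|ε| = 0.36 < 1.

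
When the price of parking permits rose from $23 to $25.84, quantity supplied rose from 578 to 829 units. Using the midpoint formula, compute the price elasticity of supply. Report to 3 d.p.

ΔQ = 829 − 578 = 251; ΔP = 25.84 − 23 = 2.84.
Midpoints: P̄ = 24.42, Q̄ = 703.5.
ε_s = (ΔQ/ΔP)(P̄/Q̄) = (251/2.84)(24.42/703.5).

3.068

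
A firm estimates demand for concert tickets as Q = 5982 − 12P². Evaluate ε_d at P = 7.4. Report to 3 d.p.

-0.247

At P = 7.4, Q = 5324.880.
dQ/dP = −24P = -177.600.
ε = (dQ/dP)(P/Q) = (-177.600)(7.4/5324.880).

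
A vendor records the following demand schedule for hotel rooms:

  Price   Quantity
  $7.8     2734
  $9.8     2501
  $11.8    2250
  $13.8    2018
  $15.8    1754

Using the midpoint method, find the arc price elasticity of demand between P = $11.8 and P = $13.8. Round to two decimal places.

At P = 11.8, Q = 2250; at P = 13.8, Q = 2018.
ΔQ = -232, ΔP = 2.0. Midpoints: P̄ = 12.80, Q̄ = 2134.0.
ε = (ΔQ/ΔP)(P̄/Q̄) = (-232/2.0)(12.80/2134.0).

-0.70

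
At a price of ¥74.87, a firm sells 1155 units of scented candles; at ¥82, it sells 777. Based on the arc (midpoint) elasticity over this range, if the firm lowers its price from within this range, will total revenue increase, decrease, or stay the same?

Arc ε = (-378/7.13)(78.44/966.0) ≈ -4.305.
|ε| = 4.30 > 1, so demand is elastic. A price cut therefore raises total revenue.

increase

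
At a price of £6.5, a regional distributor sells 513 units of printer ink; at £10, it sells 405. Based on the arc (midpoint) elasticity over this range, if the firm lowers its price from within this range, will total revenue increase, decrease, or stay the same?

Arc ε = (-108/3.5)(8.25/459.0) ≈ -0.555.
|ε| = 0.55 < 1, so demand is inelastic. A price cut therefore reduces total revenue.

decrease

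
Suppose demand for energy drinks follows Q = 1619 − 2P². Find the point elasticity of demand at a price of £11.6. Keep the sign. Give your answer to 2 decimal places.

At P = 11.6, Q = 1349.880.
dQ/dP = −4P = -46.400.
ε = (dQ/dP)(P/Q) = (-46.400)(11.6/1349.880).

-0.40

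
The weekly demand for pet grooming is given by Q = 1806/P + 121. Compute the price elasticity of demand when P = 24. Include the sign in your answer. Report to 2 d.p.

At P = 24, Q = 196.250.
dQ/dP = −1806/P² = -3.135.
ε = (dQ/dP)(P/Q) = (-3.135)(24/196.250).

-0.38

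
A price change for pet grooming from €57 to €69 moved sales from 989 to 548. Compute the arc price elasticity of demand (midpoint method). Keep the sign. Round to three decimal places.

-3.013

ΔQ = 548 − 989 = -441; ΔP = 69 − 57 = 12.
Midpoints: P̄ = 63.00, Q̄ = 768.5.
ε = (ΔQ/ΔP)(P̄/Q̄) = (-441/12)(63.00/768.5).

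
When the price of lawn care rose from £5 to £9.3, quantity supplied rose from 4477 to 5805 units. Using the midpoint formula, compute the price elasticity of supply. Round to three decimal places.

0.430

ΔQ = 5805 − 4477 = 1328; ΔP = 9.3 − 5 = 4.3.
Midpoints: P̄ = 7.15, Q̄ = 5141.0.
ε_s = (ΔQ/ΔP)(P̄/Q̄) = (1328/4.3)(7.15/5141.0).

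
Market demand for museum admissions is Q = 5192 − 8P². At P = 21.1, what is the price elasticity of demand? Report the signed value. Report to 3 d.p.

At P = 21.1, Q = 1630.320.
dQ/dP = −16P = -337.600.
ε = (dQ/dP)(P/Q) = (-337.600)(21.1/1630.320).

-4.369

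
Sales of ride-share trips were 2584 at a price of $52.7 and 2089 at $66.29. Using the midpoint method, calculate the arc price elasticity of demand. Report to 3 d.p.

ΔQ = 2089 − 2584 = -495; ΔP = 66.29 − 52.7 = 13.59.
Midpoints: P̄ = 59.50, Q̄ = 2336.5.
ε = (ΔQ/ΔP)(P̄/Q̄) = (-495/13.59)(59.50/2336.5).

-0.927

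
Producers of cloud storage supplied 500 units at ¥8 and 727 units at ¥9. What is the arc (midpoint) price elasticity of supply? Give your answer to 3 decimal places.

3.145

ΔQ = 727 − 500 = 227; ΔP = 9 − 8 = 1.
Midpoints: P̄ = 8.50, Q̄ = 613.5.
ε_s = (ΔQ/ΔP)(P̄/Q̄) = (227/1)(8.50/613.5).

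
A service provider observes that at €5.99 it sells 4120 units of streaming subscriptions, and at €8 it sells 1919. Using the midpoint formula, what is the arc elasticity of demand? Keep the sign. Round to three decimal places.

-2.537

ΔQ = 1919 − 4120 = -2201; ΔP = 8 − 5.99 = 2.01.
Midpoints: P̄ = 7.00, Q̄ = 3019.5.
ε = (ΔQ/ΔP)(P̄/Q̄) = (-2201/2.01)(7.00/3019.5).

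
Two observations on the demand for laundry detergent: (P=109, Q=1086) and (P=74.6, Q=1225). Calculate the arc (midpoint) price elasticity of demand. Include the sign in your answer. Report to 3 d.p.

ΔQ = 1225 − 1086 = 139; ΔP = 74.6 − 109 = -34.4.
Midpoints: P̄ = 91.80, Q̄ = 1155.5.
ε = (ΔQ/ΔP)(P̄/Q̄) = (139/-34.4)(91.80/1155.5).

-0.321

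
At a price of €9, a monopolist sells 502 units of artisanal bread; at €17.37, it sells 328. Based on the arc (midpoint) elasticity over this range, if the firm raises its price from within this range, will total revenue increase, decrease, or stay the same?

Arc ε = (-174/8.37)(13.19/415.0) ≈ -0.660.
|ε| = 0.66 < 1, so demand is inelastic. A price rise therefore raises total revenue.

increase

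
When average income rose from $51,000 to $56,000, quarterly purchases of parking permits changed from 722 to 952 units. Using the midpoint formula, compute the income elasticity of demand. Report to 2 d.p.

ΔQ = 230, ΔI = 5000. Midpoints: Ī = 53,500, Q̄ = 837.0.
ε_I = (ΔQ/ΔI)(Ī/Q̄) = (230/5000)(53500/837.0).
ε_I > 0, so the good is normal.

2.94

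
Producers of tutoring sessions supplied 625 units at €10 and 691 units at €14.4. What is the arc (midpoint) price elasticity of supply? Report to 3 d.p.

ΔQ = 691 − 625 = 66; ΔP = 14.4 − 10 = 4.4.
Midpoints: P̄ = 12.20, Q̄ = 658.0.
ε_s = (ΔQ/ΔP)(P̄/Q̄) = (66/4.4)(12.20/658.0).

0.278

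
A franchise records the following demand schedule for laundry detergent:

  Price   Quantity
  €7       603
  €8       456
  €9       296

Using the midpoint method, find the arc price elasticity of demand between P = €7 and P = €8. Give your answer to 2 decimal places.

-2.08

At P = 7, Q = 603; at P = 8, Q = 456.
ΔQ = -147, ΔP = 1. Midpoints: P̄ = 7.50, Q̄ = 529.5.
ε = (ΔQ/ΔP)(P̄/Q̄) = (-147/1)(7.50/529.5).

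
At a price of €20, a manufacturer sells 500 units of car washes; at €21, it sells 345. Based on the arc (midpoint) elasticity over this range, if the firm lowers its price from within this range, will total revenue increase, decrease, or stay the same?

increase

Arc ε = (-155/1)(20.50/422.5) ≈ -7.521.
|ε| = 7.52 > 1, so demand is elastic. A price cut therefore raises total revenue.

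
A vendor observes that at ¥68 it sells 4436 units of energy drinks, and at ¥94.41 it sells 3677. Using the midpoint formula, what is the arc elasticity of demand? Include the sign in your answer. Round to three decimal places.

ΔQ = 3677 − 4436 = -759; ΔP = 94.41 − 68 = 26.41.
Midpoints: P̄ = 81.20, Q̄ = 4056.5.
ε = (ΔQ/ΔP)(P̄/Q̄) = (-759/26.41)(81.20/4056.5).

-0.575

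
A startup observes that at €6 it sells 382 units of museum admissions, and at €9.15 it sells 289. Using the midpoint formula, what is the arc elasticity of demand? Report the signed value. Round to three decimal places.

ΔQ = 289 − 382 = -93; ΔP = 9.15 − 6 = 3.15.
Midpoints: P̄ = 7.58, Q̄ = 335.5.
ε = (ΔQ/ΔP)(P̄/Q̄) = (-93/3.15)(7.58/335.5).

-0.667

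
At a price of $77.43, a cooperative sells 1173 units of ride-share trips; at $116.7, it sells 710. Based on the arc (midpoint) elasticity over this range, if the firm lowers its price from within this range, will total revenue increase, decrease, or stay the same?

Arc ε = (-463/39.27)(97.06/941.5) ≈ -1.216.
|ε| = 1.22 > 1, so demand is elastic. A price cut therefore raises total revenue.

increase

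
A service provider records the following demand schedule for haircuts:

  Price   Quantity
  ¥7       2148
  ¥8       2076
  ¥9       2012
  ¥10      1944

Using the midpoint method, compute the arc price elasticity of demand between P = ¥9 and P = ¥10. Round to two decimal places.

-0.33

At P = 9, Q = 2012; at P = 10, Q = 1944.
ΔQ = -68, ΔP = 1. Midpoints: P̄ = 9.50, Q̄ = 1978.0.
ε = (ΔQ/ΔP)(P̄/Q̄) = (-68/1)(9.50/1978.0).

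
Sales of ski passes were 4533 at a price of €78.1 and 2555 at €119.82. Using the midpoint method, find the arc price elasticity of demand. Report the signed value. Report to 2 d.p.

-1.32

ΔQ = 2555 − 4533 = -1978; ΔP = 119.82 − 78.1 = 41.72.
Midpoints: P̄ = 98.96, Q̄ = 3544.0.
ε = (ΔQ/ΔP)(P̄/Q̄) = (-1978/41.72)(98.96/3544.0).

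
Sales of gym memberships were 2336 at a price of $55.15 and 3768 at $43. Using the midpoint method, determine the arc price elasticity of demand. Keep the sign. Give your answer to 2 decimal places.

ΔQ = 3768 − 2336 = 1432; ΔP = 43 − 55.15 = -12.15.
Midpoints: P̄ = 49.08, Q̄ = 3052.0.
ε = (ΔQ/ΔP)(P̄/Q̄) = (1432/-12.15)(49.08/3052.0).

-1.90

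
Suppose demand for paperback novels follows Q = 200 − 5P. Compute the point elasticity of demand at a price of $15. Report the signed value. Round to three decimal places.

At P = 15, Q = 125.
dQ/dP = −5.
ε = (dQ/dP)(P/Q) = (-5)(15/125).

-0.600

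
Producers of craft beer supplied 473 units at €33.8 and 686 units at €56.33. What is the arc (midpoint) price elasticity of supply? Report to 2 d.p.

0.74

ΔQ = 686 − 473 = 213; ΔP = 56.33 − 33.8 = 22.53.
Midpoints: P̄ = 45.06, Q̄ = 579.5.
ε_s = (ΔQ/ΔP)(P̄/Q̄) = (213/22.53)(45.06/579.5).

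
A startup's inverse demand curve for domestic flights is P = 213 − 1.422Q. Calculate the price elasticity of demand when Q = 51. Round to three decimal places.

-1.937

At Q = 51, P = 213 − 1.422(51) = 140.48.
dP/dQ = −1.422, so dQ/dP = 1/(−1.422) = -0.703.
ε = (dQ/dP)(P/Q) = (-0.703)(140.48/51).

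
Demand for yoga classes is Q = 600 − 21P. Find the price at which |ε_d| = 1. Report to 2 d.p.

14.29

For linear demand Q = a − bP, ε = −bP/(a − bP). |ε| = 1 when bP = a − bP, i.e. P = a/(2b).
P = 600/(2·21) = 600/42 = 14.2857.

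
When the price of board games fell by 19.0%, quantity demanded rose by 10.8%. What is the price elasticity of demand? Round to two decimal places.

ε = %ΔQ / %ΔP = (10.8)/(-19.0) = -0.568.

-0.57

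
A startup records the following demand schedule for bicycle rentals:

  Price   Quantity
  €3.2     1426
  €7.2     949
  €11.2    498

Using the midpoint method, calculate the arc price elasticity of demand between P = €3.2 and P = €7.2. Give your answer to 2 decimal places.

-0.52

At P = 3.2, Q = 1426; at P = 7.2, Q = 949.
ΔQ = -477, ΔP = 4.0. Midpoints: P̄ = 5.20, Q̄ = 1187.5.
ε = (ΔQ/ΔP)(P̄/Q̄) = (-477/4.0)(5.20/1187.5).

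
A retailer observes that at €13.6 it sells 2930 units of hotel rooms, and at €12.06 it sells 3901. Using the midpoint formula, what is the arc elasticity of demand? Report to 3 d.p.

-2.368

ΔQ = 3901 − 2930 = 971; ΔP = 12.06 − 13.6 = -1.54.
Midpoints: P̄ = 12.83, Q̄ = 3415.5.
ε = (ΔQ/ΔP)(P̄/Q̄) = (971/-1.54)(12.83/3415.5).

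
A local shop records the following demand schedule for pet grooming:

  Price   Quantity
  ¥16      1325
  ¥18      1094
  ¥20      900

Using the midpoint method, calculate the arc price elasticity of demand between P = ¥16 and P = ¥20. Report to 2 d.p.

-1.72

At P = 16, Q = 1325; at P = 20, Q = 900.
ΔQ = -425, ΔP = 4. Midpoints: P̄ = 18.00, Q̄ = 1112.5.
ε = (ΔQ/ΔP)(P̄/Q̄) = (-425/4)(18.00/1112.5).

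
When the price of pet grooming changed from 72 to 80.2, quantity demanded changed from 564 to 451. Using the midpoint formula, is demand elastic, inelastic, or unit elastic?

Arc ε ≈ -2.066.
|ε| = 2.07 > 1.

elastic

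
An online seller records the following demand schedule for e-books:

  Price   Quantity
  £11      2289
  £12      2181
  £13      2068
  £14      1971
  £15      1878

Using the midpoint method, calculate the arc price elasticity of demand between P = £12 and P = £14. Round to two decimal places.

At P = 12, Q = 2181; at P = 14, Q = 1971.
ΔQ = -210, ΔP = 2. Midpoints: P̄ = 13.00, Q̄ = 2076.0.
ε = (ΔQ/ΔP)(P̄/Q̄) = (-210/2)(13.00/2076.0).

-0.66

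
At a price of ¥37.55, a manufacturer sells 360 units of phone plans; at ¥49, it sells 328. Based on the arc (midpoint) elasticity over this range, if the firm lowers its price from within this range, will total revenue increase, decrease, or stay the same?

Arc ε = (-32/11.45)(43.27/344.0) ≈ -0.352.
|ε| = 0.35 < 1, so demand is inelastic. A price cut therefore reduces total revenue.

decrease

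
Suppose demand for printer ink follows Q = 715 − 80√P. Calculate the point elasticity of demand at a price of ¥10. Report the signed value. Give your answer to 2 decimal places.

-0.27

At P = 10, Q = 462.018.
dQ/dP = −80/(2√P) = -12.649.
ε = (dQ/dP)(P/Q) = (-12.649)(10/462.018).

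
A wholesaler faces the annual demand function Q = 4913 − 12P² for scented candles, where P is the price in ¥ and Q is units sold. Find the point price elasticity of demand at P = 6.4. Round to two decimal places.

-0.22

At P = 6.4, Q = 4421.480.
dQ/dP = −24P = -153.600.
ε = (dQ/dP)(P/Q) = (-153.600)(6.4/4421.480).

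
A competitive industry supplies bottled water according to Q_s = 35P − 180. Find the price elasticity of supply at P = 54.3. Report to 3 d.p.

At P = 54.3, Q_s = 1720.50.
dQ_s/dP = 35.
ε_s = (dQ_s/dP)(P/Q_s) = (35)(54.3/1720.50).

1.105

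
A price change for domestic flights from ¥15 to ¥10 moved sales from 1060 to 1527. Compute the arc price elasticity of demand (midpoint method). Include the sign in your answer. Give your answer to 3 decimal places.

ΔQ = 1527 − 1060 = 467; ΔP = 10 − 15 = -5.
Midpoints: P̄ = 12.50, Q̄ = 1293.5.
ε = (ΔQ/ΔP)(P̄/Q̄) = (467/-5)(12.50/1293.5).

-0.903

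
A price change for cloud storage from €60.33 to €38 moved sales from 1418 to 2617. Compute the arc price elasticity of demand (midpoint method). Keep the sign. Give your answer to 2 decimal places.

-1.31

ΔQ = 2617 − 1418 = 1199; ΔP = 38 − 60.33 = -22.33.
Midpoints: P̄ = 49.16, Q̄ = 2017.5.
ε = (ΔQ/ΔP)(P̄/Q̄) = (1199/-22.33)(49.16/2017.5).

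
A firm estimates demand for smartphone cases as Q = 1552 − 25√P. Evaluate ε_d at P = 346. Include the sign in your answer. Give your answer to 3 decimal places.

At P = 346, Q = 1086.973.
dQ/dP = −25/(2√P) = -0.672.
ε = (dQ/dP)(P/Q) = (-0.672)(346/1086.973).

-0.214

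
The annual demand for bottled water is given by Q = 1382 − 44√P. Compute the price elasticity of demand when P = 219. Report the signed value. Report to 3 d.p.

At P = 219, Q = 730.859.
dQ/dP = −44/(2√P) = -1.487.
ε = (dQ/dP)(P/Q) = (-1.487)(219/730.859).

-0.445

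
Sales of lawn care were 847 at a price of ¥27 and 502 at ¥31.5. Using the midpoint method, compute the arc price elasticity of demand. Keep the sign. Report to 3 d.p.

-3.325

ΔQ = 502 − 847 = -345; ΔP = 31.5 − 27 = 4.5.
Midpoints: P̄ = 29.25, Q̄ = 674.5.
ε = (ΔQ/ΔP)(P̄/Q̄) = (-345/4.5)(29.25/674.5).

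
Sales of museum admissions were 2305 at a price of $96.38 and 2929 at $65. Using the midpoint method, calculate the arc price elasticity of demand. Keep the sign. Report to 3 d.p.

ΔQ = 2929 − 2305 = 624; ΔP = 65 − 96.38 = -31.38.
Midpoints: P̄ = 80.69, Q̄ = 2617.0.
ε = (ΔQ/ΔP)(P̄/Q̄) = (624/-31.38)(80.69/2617.0).

-0.613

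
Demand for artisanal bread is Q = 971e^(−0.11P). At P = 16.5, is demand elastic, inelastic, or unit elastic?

Q = 158.116, dQ/dP = -17.393.
ε = (dQ/dP)(P/Q) ≈ -1.815.
|ε| = 1.81 > 1.

elastic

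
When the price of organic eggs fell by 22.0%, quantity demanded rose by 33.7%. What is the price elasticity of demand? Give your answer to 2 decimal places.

ε = %ΔQ / %ΔP = (33.7)/(-22.0) = -1.532.

-1.53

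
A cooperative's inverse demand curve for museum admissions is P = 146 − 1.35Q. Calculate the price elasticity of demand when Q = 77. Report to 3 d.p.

At Q = 77, P = 146 − 1.35(77) = 42.05.
dP/dQ = −1.35, so dQ/dP = 1/(−1.35) = -0.741.
ε = (dQ/dP)(P/Q) = (-0.741)(42.05/77).

-0.405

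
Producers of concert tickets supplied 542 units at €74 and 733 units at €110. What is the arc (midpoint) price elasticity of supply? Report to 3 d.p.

0.766

ΔQ = 733 − 542 = 191; ΔP = 110 − 74 = 36.
Midpoints: P̄ = 92.00, Q̄ = 637.5.
ε_s = (ΔQ/ΔP)(P̄/Q̄) = (191/36)(92.00/637.5).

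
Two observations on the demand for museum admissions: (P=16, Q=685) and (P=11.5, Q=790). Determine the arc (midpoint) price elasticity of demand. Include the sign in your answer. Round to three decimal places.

ΔQ = 790 − 685 = 105; ΔP = 11.5 − 16 = -4.5.
Midpoints: P̄ = 13.75, Q̄ = 737.5.
ε = (ΔQ/ΔP)(P̄/Q̄) = (105/-4.5)(13.75/737.5).

-0.435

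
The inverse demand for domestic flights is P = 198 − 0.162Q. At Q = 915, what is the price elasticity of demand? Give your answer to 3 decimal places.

-0.336

At Q = 915, P = 198 − 0.162(915) = 49.77.
dP/dQ = −0.162, so dQ/dP = 1/(−0.162) = -6.173.
ε = (dQ/dP)(P/Q) = (-6.173)(49.77/915).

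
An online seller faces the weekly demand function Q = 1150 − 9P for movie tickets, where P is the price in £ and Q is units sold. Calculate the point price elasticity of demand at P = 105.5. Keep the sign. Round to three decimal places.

At P = 105.5, Q = 200.500.
dQ/dP = −9.
ε = (dQ/dP)(P/Q) = (-9)(105.5/200.500).

-4.736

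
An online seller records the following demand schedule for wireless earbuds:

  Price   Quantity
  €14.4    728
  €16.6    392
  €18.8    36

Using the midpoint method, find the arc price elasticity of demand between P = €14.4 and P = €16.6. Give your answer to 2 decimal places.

At P = 14.4, Q = 728; at P = 16.6, Q = 392.
ΔQ = -336, ΔP = 2.2. Midpoints: P̄ = 15.50, Q̄ = 560.0.
ε = (ΔQ/ΔP)(P̄/Q̄) = (-336/2.2)(15.50/560.0).

-4.23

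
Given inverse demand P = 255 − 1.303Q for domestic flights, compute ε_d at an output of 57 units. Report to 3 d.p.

-2.433

At Q = 57, P = 255 − 1.303(57) = 180.73.
dP/dQ = −1.303, so dQ/dP = 1/(−1.303) = -0.767.
ε = (dQ/dP)(P/Q) = (-0.767)(180.73/57).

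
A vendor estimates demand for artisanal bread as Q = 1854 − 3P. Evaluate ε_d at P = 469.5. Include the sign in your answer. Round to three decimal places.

At P = 469.5, Q = 445.500.
dQ/dP = −3.
ε = (dQ/dP)(P/Q) = (-3)(469.5/445.500).

-3.162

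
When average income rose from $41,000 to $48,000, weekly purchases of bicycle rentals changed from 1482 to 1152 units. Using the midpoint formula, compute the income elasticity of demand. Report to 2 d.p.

ΔQ = -330, ΔI = 7000. Midpoints: Ī = 44,500, Q̄ = 1317.0.
ε_I = (ΔQ/ΔI)(Ī/Q̄) = (-330/7000)(44500/1317.0).
ε_I < 0, so the good is inferior.

-1.59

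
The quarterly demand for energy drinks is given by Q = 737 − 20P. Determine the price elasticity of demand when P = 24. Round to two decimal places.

At P = 24, Q = 257.
dQ/dP = −20.
ε = (dQ/dP)(P/Q) = (-20)(24/257).

-1.87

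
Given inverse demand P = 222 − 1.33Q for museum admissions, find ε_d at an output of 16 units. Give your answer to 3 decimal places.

At Q = 16, P = 222 − 1.33(16) = 200.72.
dP/dQ = −1.33, so dQ/dP = 1/(−1.33) = -0.752.
ε = (dQ/dP)(P/Q) = (-0.752)(200.72/16).

-9.432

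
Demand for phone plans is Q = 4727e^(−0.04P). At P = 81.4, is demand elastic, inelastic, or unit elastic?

elastic

Q = 182.189, dQ/dP = -7.288.
ε = (dQ/dP)(P/Q) ≈ -3.256.
|ε| = 3.26 > 1.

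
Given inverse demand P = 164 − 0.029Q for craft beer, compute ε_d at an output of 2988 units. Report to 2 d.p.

-0.89

At Q = 2988, P = 164 − 0.029(2988) = 77.35.
dP/dQ = −0.029, so dQ/dP = 1/(−0.029) = -34.483.
ε = (dQ/dP)(P/Q) = (-34.483)(77.35/2988).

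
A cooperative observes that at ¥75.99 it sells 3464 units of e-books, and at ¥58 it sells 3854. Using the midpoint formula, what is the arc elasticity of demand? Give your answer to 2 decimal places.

ΔQ = 3854 − 3464 = 390; ΔP = 58 − 75.99 = -17.99.
Midpoints: P̄ = 67.00, Q̄ = 3659.0.
ε = (ΔQ/ΔP)(P̄/Q̄) = (390/-17.99)(67.00/3659.0).

-0.40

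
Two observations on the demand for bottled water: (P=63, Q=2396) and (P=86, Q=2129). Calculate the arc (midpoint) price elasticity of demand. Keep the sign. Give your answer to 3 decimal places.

-0.382

ΔQ = 2129 − 2396 = -267; ΔP = 86 − 63 = 23.
Midpoints: P̄ = 74.50, Q̄ = 2262.5.
ε = (ΔQ/ΔP)(P̄/Q̄) = (-267/23)(74.50/2262.5).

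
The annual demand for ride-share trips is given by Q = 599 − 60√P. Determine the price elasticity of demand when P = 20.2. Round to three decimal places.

At P = 20.2, Q = 329.334.
dQ/dP = −60/(2√P) = -6.675.
ε = (dQ/dP)(P/Q) = (-6.675)(20.2/329.334).
|ε| < 1, so demand is inelastic at this price.

-0.409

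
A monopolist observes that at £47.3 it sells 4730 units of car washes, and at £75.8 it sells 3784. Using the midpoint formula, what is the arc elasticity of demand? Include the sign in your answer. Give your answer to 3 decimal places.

-0.480

ΔQ = 3784 − 4730 = -946; ΔP = 75.8 − 47.3 = 28.5.
Midpoints: P̄ = 61.55, Q̄ = 4257.0.
ε = (ΔQ/ΔP)(P̄/Q̄) = (-946/28.5)(61.55/4257.0).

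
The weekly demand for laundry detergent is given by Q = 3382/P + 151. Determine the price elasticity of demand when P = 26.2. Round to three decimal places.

-0.461

At P = 26.2, Q = 280.084.
dQ/dP = −3382/P² = -4.927.
ε = (dQ/dP)(P/Q) = (-4.927)(26.2/280.084).
|ε| < 1, so demand is inelastic at this price.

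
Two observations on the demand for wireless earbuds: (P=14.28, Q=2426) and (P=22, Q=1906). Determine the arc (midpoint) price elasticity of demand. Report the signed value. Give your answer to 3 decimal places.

ΔQ = 1906 − 2426 = -520; ΔP = 22 − 14.28 = 7.72.
Midpoints: P̄ = 18.14, Q̄ = 2166.0.
ε = (ΔQ/ΔP)(P̄/Q̄) = (-520/7.72)(18.14/2166.0).

-0.564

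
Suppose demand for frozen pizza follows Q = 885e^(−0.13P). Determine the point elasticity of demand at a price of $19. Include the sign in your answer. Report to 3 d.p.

-2.470

At P = 19, Q = 74.858.
dQ/dP = −0.13·885e^(−0.13P) = −0.13Q = -9.731.
ε = (dQ/dP)(P/Q) = (-9.731)(19/74.858).
|ε| > 1, so demand is elastic at this price.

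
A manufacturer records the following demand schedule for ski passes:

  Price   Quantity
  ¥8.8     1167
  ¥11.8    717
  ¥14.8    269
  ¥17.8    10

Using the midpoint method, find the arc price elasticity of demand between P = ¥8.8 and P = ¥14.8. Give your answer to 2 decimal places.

-2.46

At P = 8.8, Q = 1167; at P = 14.8, Q = 269.
ΔQ = -898, ΔP = 6.0. Midpoints: P̄ = 11.80, Q̄ = 718.0.
ε = (ΔQ/ΔP)(P̄/Q̄) = (-898/6.0)(11.80/718.0).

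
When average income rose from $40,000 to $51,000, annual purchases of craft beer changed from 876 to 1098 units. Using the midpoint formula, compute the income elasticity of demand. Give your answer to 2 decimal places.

ΔQ = 222, ΔI = 11000. Midpoints: Ī = 45,500, Q̄ = 987.0.
ε_I = (ΔQ/ΔI)(Ī/Q̄) = (222/11000)(45500/987.0).

0.93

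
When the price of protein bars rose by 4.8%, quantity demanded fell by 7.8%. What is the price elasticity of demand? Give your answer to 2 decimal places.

ε = %ΔQ / %ΔP = (-7.8)/(4.8) = -1.625.

-1.63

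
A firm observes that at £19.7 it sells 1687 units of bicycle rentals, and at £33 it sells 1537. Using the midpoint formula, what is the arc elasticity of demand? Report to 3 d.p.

ΔQ = 1537 − 1687 = -150; ΔP = 33 − 19.7 = 13.3.
Midpoints: P̄ = 26.35, Q̄ = 1612.0.
ε = (ΔQ/ΔP)(P̄/Q̄) = (-150/13.3)(26.35/1612.0).

-0.184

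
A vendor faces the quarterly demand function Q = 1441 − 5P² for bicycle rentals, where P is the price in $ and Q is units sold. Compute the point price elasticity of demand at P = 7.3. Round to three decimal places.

-0.454

At P = 7.3, Q = 1174.550.
dQ/dP = −10P = -73.
ε = (dQ/dP)(P/Q) = (-73)(7.3/1174.550).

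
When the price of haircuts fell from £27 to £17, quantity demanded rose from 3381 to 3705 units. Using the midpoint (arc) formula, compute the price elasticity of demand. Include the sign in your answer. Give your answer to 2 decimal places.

-0.20

ΔQ = 3705 − 3381 = 324; ΔP = 17 − 27 = -10.
Midpoints: P̄ = 22.00, Q̄ = 3543.0.
ε = (ΔQ/ΔP)(P̄/Q̄) = (324/-10)(22.00/3543.0).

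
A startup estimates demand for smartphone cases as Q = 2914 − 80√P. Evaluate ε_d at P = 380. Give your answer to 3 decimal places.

At P = 380, Q = 1354.513.
dQ/dP = −80/(2√P) = -2.052.
ε = (dQ/dP)(P/Q) = (-2.052)(380/1354.513).

-0.576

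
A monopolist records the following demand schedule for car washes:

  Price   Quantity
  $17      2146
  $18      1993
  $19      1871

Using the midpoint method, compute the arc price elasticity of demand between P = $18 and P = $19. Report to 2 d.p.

-1.17

At P = 18, Q = 1993; at P = 19, Q = 1871.
ΔQ = -122, ΔP = 1. Midpoints: P̄ = 18.50, Q̄ = 1932.0.
ε = (ΔQ/ΔP)(P̄/Q̄) = (-122/1)(18.50/1932.0).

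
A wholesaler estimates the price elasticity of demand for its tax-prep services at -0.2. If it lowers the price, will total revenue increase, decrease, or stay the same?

decrease

|ε| = 0.20 < 1, so demand is inelastic. A price cut therefore reduces total revenue.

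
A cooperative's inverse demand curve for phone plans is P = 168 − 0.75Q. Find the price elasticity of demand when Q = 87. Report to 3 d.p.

-1.575

At Q = 87, P = 168 − 0.75(87) = 102.75.
dP/dQ = −0.75, so dQ/dP = 1/(−0.75) = -1.333.
ε = (dQ/dP)(P/Q) = (-1.333)(102.75/87).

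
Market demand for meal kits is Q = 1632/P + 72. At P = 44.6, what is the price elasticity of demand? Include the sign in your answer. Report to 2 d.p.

-0.34

At P = 44.6, Q = 108.592.
dQ/dP = −1632/P² = -0.820.
ε = (dQ/dP)(P/Q) = (-0.820)(44.6/108.592).
|ε| < 1, so demand is inelastic at this price.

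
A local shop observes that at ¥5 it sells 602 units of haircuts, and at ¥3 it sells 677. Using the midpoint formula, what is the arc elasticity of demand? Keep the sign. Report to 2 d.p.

ΔQ = 677 − 602 = 75; ΔP = 3 − 5 = -2.
Midpoints: P̄ = 4.00, Q̄ = 639.5.
ε = (ΔQ/ΔP)(P̄/Q̄) = (75/-2)(4.00/639.5).

-0.23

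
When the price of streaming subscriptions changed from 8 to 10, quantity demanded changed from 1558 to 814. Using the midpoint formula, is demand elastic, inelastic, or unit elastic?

elastic

Arc ε ≈ -2.823.
|ε| = 2.82 > 1.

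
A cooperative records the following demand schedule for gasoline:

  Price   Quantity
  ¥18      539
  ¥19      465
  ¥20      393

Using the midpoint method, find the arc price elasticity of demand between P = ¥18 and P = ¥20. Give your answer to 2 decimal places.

-2.98

At P = 18, Q = 539; at P = 20, Q = 393.
ΔQ = -146, ΔP = 2. Midpoints: P̄ = 19.00, Q̄ = 466.0.
ε = (ΔQ/ΔP)(P̄/Q̄) = (-146/2)(19.00/466.0).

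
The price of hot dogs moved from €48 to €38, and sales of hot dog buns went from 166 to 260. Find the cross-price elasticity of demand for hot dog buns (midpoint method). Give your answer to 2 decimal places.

-1.90

ΔQ_x = 260 − 166 = 94; ΔP_y = 38 − 48 = -10.
Midpoints: P̄_y = 43.00, Q̄_x = 213.0.
ε_xy = (ΔQ_x/ΔP_y)(P̄_y/Q̄_x) = (94/-10)(43.00/213.0).
ε_xy < 0, so the goods are complements.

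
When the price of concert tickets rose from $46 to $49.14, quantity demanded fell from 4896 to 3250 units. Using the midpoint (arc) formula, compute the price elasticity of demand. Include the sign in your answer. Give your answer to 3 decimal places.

-6.122

ΔQ = 3250 − 4896 = -1646; ΔP = 49.14 − 46 = 3.14.
Midpoints: P̄ = 47.57, Q̄ = 4073.0.
ε = (ΔQ/ΔP)(P̄/Q̄) = (-1646/3.14)(47.57/4073.0).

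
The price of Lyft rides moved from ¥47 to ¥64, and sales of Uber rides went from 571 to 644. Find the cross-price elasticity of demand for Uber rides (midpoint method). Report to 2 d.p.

ΔQ_x = 644 − 571 = 73; ΔP_y = 64 − 47 = 17.
Midpoints: P̄_y = 55.50, Q̄_x = 607.5.
ε_xy = (ΔQ_x/ΔP_y)(P̄_y/Q̄_x) = (73/17)(55.50/607.5).

0.39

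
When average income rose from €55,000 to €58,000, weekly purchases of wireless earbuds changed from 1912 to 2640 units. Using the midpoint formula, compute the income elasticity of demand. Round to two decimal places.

ΔQ = 728, ΔI = 3000. Midpoints: Ī = 56,500, Q̄ = 2276.0.
ε_I = (ΔQ/ΔI)(Ī/Q̄) = (728/3000)(56500/2276.0).

6.02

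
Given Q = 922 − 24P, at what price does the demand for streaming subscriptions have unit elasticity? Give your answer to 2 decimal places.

19.21

For linear demand Q = a − bP, ε = −bP/(a − bP). |ε| = 1 when bP = a − bP, i.e. P = a/(2b).
P = 922/(2·24) = 922/48 = 19.2083.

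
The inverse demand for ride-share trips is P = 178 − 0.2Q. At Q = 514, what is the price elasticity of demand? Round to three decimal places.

-0.732

At Q = 514, P = 178 − 0.2(514) = 75.20.
dP/dQ = −0.2, so dQ/dP = 1/(−0.2) = -5.000.
ε = (dQ/dP)(P/Q) = (-5.000)(75.20/514).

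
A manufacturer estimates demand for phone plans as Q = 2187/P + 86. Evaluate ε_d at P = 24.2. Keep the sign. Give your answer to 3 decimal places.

At P = 24.2, Q = 176.372.
dQ/dP = −2187/P² = -3.734.
ε = (dQ/dP)(P/Q) = (-3.734)(24.2/176.372).

-0.512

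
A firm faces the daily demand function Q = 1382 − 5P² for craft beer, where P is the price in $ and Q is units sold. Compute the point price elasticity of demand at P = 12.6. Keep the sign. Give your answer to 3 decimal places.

-2.699

At P = 12.6, Q = 588.200.
dQ/dP = −10P = -126.
ε = (dQ/dP)(P/Q) = (-126)(12.6/588.200).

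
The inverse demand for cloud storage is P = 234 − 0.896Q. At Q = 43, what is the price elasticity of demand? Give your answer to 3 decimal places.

At Q = 43, P = 234 − 0.896(43) = 195.47.
dP/dQ = −0.896, so dQ/dP = 1/(−0.896) = -1.116.
ε = (dQ/dP)(P/Q) = (-1.116)(195.47/43).

-5.074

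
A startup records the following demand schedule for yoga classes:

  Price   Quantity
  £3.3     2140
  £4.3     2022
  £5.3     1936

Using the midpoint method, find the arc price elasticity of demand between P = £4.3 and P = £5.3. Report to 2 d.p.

-0.21

At P = 4.3, Q = 2022; at P = 5.3, Q = 1936.
ΔQ = -86, ΔP = 1.0. Midpoints: P̄ = 4.80, Q̄ = 1979.0.
ε = (ΔQ/ΔP)(P̄/Q̄) = (-86/1.0)(4.80/1979.0).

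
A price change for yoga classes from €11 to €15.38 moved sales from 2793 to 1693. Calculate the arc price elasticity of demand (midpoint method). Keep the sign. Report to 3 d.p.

-1.477

ΔQ = 1693 − 2793 = -1100; ΔP = 15.38 − 11 = 4.38.
Midpoints: P̄ = 13.19, Q̄ = 2243.0.
ε = (ΔQ/ΔP)(P̄/Q̄) = (-1100/4.38)(13.19/2243.0).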